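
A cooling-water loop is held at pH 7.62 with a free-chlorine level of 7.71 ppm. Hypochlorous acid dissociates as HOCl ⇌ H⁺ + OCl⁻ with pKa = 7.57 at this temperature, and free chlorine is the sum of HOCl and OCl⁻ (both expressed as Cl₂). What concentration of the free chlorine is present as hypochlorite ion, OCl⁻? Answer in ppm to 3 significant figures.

[OCl⁻]/[HOCl] = 10^(pH − pKa) = 10^(7.62 − 7.57) = 10^0.05 = 1.122.
Fraction as HOCl = 1 / (1 + 1.122) = 0.4712.
OCl⁻ = (1 − 0.4712) × 7.71 ppm = 4.077 ppm.

4.08 ppm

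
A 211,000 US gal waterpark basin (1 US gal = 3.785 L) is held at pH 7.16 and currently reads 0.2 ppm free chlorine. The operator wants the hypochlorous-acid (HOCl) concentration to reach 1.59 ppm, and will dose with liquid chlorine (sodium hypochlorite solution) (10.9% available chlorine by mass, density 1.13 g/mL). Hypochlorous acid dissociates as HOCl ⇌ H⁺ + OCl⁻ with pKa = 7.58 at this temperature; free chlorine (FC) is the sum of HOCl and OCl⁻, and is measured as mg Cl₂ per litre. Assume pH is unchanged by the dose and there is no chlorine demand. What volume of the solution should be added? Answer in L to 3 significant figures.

12.9 L

Volume: 211,000 US gal × 3.785 L/gal = 798,635 L.
[OCl⁻]/[HOCl] = 10^(pH − pKa) = 10^(7.16 − 7.58) = 0.3802; fraction as HOCl = 1/(1 + 0.3802) = 0.7245.
Free chlorine required for 1.59 ppm HOCl: 1.59 / 0.7245 = 2.195 ppm.
FC to add: 2.195 − 0.2 = 1.995 mg/L as Cl₂.
Cl₂ equivalent: 1.995 mg/L × 798,635 L = 1593 g.
Product at 10.9% available Cl: 1593 / 0.109 = 14,610 g.
Volume: 14,610 g ÷ 1.13 g/mL = 12,930 mL.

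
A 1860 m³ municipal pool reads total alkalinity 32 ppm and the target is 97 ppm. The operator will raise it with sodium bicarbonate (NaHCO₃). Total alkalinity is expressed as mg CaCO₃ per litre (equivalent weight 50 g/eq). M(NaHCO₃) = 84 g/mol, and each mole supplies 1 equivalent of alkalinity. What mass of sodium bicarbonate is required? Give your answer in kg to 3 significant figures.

203 kg

Volume: 1860 m³ = 1,860,000 L.
Alkalinity to add: (97 − 32) = 65 mg/L as CaCO₃ × 1,860,000 L = 120,900 g as CaCO₃.
Equivalents: 120,900 g ÷ 50 g/eq = 2418 eq.
NaHCO₃ supplies 1 eq per mole → 2418 mol.
Mass: 2418 mol × 84 g/mol = 203,100 g.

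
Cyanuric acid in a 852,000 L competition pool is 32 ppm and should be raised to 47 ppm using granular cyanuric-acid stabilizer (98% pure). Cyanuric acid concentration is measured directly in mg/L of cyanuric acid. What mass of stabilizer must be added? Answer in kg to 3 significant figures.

13.0 kg

CYA to add: (47 − 32) = 15 mg/L × 852,000 L = 12,780 g cyanuric acid.
At 98% purity: 12,780 / 0.98 = 13,040 g product.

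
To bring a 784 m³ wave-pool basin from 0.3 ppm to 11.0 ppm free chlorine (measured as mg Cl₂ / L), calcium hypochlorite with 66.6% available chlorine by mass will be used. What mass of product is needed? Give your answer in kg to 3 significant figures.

Volume: 784 m³ = 784,000 L.
Chlorine deficit: 11.0 − 0.3 = 10.7 ppm = 10.7 mg/L as Cl₂.
Cl₂ equivalent needed: 10.7 mg/L × 784,000 L = 8,389,000 mg = 8389 g.
Product at 66.6% available chlorine: 8389 / 0.666 = 12,600 g.

12.6 kg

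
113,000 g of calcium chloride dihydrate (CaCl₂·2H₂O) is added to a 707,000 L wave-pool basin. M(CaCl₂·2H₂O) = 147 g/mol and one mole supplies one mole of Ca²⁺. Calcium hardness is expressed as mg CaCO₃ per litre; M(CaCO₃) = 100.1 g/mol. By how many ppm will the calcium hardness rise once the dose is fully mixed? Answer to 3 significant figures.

109 ppm

Moles of Ca²⁺: 113,000 g ÷ 147 g/mol = 768.7 mol.
As CaCO₃: 768.7 mol × 100.1 g/mol = 76,950 g.
Rise: 76,950 g / 707,000 L × 1000 = 108.8 mg/L.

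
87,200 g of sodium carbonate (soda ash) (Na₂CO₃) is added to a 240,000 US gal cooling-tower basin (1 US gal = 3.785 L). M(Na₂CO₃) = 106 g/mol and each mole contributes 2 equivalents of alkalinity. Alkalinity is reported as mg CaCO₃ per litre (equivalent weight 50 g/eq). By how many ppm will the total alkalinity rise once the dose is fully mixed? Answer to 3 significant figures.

Volume: 240,000 US gal × 3.785 L/gal = 908,400 L.
Moles of Na₂CO₃: 87,200 g ÷ 106 g/mol = 822.6 mol → 1645 eq of alkalinity.
As CaCO₃: 1645 eq × 50 g/eq = 82,260 g.
Rise: 82,260 g / 908,400 L × 1000 = 90.56 mg/L.

90.6 ppm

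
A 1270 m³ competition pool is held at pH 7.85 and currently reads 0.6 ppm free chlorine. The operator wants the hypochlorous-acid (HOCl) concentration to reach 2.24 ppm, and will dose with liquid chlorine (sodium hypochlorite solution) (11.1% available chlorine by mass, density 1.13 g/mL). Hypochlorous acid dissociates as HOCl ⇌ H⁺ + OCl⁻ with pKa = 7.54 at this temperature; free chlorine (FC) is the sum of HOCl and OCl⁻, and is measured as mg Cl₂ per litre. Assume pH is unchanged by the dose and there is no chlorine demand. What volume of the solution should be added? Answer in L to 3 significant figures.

Volume: 1270 m³ = 1,270,000 L.
[OCl⁻]/[HOCl] = 10^(pH − pKa) = 10^(7.85 − 7.54) = 2.042; fraction as HOCl = 1/(1 + 2.042) = 0.3288.
Free chlorine required for 2.24 ppm HOCl: 2.24 / 0.3288 = 6.813 ppm.
FC to add: 6.813 − 0.6 = 6.213 mg/L as Cl₂.
Cl₂ equivalent: 6.213 mg/L × 1,270,000 L = 7891 g.
Product at 11.1% available Cl: 7891 / 0.111 = 71,090 g.
Volume: 71,090 g ÷ 1.13 g/mL = 62,910 mL.

62.9 L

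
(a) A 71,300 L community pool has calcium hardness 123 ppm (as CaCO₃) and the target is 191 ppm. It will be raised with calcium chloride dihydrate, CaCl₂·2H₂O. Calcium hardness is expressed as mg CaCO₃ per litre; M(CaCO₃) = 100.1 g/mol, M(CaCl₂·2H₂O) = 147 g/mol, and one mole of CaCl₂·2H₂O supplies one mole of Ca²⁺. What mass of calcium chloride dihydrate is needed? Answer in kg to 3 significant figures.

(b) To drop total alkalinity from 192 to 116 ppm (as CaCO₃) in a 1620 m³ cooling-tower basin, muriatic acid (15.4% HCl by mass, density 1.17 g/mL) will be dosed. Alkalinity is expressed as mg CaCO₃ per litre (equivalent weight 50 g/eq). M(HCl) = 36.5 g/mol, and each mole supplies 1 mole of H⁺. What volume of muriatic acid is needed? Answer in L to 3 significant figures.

(a) Hardness to add: (191 − 123) = 68 mg/L as CaCO₃ × 71,300 L = 4848 g as CaCO₃.
(a) Moles of Ca²⁺ (1 mol Ca²⁺ ≡ 1 mol CaCO₃): 4848 / 100.1 g/mol = 48.44 mol.
(a) Mass of CaCl₂·2H₂O: 48.44 × 147 = 7120 g.

(b) Volume: 1620 m³ = 1,620,000 L.
(b) Alkalinity to neutralize: (192 − 116) = 76 mg/L as CaCO₃ × 1,620,000 L = 123,100 g as CaCO₃.
(b) Equivalents of H⁺ required: 123,100 ÷ 50 g/eq = 2462 eq = 2462 mol HCl.
(b) Mass of HCl: 2462 × 36.5 = 89,880 g.
(b) Mass of 15.4% solution: 89,880 / 0.154 = 583,600 g.
(b) Volume: 583,600 g ÷ 1.17 g/mL = 498,800 mL.

(a) 7.12 kg; (b) 499 L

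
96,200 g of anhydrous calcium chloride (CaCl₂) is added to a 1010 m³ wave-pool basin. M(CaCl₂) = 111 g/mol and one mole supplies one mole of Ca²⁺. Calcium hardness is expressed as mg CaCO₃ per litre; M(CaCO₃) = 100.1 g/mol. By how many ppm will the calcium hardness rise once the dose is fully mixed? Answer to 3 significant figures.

Volume: 1010 m³ = 1,010,000 L.
Moles of Ca²⁺: 96,200 g ÷ 111 g/mol = 866.7 mol.
As CaCO₃: 866.7 mol × 100.1 g/mol = 86,750 g.
Rise: 86,750 g / 1,010,000 L × 1000 = 85.89 mg/L.

85.9 ppm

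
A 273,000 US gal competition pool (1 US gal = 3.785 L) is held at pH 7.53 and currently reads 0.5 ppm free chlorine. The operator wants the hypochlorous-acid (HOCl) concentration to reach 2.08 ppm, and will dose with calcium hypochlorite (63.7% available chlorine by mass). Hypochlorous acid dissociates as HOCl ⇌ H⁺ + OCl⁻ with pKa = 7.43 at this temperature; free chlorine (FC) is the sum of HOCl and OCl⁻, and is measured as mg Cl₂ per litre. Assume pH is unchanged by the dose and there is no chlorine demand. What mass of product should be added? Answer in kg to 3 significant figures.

Volume: 273,000 US gal × 3.785 L/gal = 1,033,305 L.
[OCl⁻]/[HOCl] = 10^(pH − pKa) = 10^(7.53 − 7.43) = 1.259; fraction as HOCl = 1/(1 + 1.259) = 0.4427.
Free chlorine required for 2.08 ppm HOCl: 2.08 / 0.4427 = 4.699 ppm.
FC to add: 4.699 − 0.5 = 4.199 mg/L as Cl₂.
Cl₂ equivalent: 4.199 mg/L × 1,033,305 L = 4338 g.
Product at 63.7% available Cl: 4338 / 0.637 = 6811 g.

6.81 kg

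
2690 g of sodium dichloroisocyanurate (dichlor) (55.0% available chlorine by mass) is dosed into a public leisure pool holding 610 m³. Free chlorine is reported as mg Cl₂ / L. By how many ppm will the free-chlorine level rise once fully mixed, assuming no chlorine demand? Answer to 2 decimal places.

2.43 ppm

Volume: 610 m³ = 610,000 L.
Available chlorine delivered: 2690 g × 0.55 = 1480 g as Cl₂.
Concentration rise: 1480 g / 610,000 L = 2.425 mg/L = 2.43 ppm.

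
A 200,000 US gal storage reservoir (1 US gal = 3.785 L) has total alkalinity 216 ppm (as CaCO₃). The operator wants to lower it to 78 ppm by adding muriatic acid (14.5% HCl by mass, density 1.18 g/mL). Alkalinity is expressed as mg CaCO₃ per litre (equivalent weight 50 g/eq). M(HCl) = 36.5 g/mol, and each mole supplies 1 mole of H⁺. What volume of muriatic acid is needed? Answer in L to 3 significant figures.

446 L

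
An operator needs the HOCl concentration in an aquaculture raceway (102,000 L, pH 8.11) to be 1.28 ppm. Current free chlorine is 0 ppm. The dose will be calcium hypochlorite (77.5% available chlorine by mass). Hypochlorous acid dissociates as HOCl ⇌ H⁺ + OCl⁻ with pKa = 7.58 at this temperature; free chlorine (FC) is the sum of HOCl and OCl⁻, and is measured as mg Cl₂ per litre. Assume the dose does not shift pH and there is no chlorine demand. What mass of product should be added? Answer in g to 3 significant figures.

739 g

[OCl⁻]/[HOCl] = 10^(pH − pKa) = 10^(8.11 − 7.58) = 3.388; fraction as HOCl = 1/(1 + 3.388) = 0.2279.
Free chlorine required for 1.28 ppm HOCl: 1.28 / 0.2279 = 5.617 ppm.
FC to add: 5.617 − 0 = 5.617 mg/L as Cl₂.
Cl₂ equivalent: 5.617 mg/L × 102,000 L = 573 g.
Product at 77.5% available Cl: 573 / 0.775 = 739.3 g.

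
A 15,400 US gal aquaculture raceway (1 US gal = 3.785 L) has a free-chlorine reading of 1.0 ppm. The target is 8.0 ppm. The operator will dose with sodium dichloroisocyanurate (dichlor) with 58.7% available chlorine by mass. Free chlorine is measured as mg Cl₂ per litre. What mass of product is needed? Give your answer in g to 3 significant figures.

695 g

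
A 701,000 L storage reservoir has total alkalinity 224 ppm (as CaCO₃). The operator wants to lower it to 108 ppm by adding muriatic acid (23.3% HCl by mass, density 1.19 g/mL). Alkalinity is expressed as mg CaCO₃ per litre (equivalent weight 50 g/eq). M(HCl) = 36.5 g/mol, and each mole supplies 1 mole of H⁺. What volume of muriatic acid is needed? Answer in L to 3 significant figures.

214 L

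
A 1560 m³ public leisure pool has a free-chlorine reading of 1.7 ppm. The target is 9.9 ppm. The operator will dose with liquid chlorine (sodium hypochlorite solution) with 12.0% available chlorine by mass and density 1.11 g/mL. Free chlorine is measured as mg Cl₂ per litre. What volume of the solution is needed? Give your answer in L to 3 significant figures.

96.0 L

Volume: 1560 m³ = 1,560,000 L.
Chlorine deficit: 9.9 − 1.7 = 8.2 ppm = 8.2 mg/L as Cl₂.
Cl₂ equivalent needed: 8.2 mg/L × 1,560,000 L = 12,790,000 mg = 12,790 g.
Product at 12.0% available chlorine: 12,790 / 0.12 = 106,600 g.
Volume at density 1.11 g/mL: 106,600 g ÷ 1.11 g/mL = 96,040 mL.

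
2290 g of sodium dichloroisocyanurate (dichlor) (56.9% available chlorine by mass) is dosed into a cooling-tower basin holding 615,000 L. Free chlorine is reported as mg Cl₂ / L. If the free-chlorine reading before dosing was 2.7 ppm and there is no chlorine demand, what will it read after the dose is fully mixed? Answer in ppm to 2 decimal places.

4.82 ppm

Available chlorine delivered: 2290 g × 0.569 = 1303 g as Cl₂.
Concentration rise: 1303 g / 615,000 L = 2.119 mg/L = 2.12 ppm.
Final FC: 2.7 + 2.12 = 4.82 ppm.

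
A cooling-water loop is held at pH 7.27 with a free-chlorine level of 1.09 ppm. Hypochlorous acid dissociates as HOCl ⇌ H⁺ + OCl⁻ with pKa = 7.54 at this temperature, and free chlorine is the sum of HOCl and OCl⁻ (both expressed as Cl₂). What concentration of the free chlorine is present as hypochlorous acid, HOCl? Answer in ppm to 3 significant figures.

0.709 ppm

[OCl⁻]/[HOCl] = 10^(pH − pKa) = 10^(7.27 − 7.54) = 10^-0.27 = 0.537.
Fraction as HOCl = 1 / (1 + 0.537) = 0.6506.
HOCl = 0.6506 × 1.09 ppm = 0.7092 ppm.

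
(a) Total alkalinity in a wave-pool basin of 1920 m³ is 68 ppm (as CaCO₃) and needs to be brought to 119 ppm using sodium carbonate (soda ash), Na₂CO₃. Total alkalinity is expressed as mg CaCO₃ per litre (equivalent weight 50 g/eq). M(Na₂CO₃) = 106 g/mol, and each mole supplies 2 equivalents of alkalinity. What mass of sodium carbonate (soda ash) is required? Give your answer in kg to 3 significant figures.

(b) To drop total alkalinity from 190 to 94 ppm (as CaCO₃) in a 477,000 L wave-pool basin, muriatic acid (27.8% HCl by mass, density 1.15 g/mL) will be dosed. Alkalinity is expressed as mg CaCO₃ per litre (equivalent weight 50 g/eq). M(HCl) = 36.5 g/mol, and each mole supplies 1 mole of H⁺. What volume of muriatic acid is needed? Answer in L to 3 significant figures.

(a) 104 kg; (b) 105 L

(a) Volume: 1920 m³ = 1,920,000 L.
(a) Alkalinity to add: (119 − 68) = 51 mg/L as CaCO₃ × 1,920,000 L = 97,920 g as CaCO₃.
(a) Equivalents: 97,920 g ÷ 50 g/eq = 1958 eq.
(a) Each mole of Na₂CO₃ supplies 2 eq, so 1958 / 2 = 979.2 mol.
(a) Mass: 979.2 mol × 106 g/mol = 103,800 g.

(b) Alkalinity to neutralize: (190 − 94) = 96 mg/L as CaCO₃ × 477,000 L = 45,790 g as CaCO₃.
(b) Equivalents of H⁺ required: 45,790 ÷ 50 g/eq = 915.8 eq = 915.8 mol HCl.
(b) Mass of HCl: 915.8 × 36.5 = 33,430 g.
(b) Mass of 27.8% solution: 33,430 / 0.278 = 120,200 g.
(b) Volume: 120,200 g ÷ 1.15 g/mL = 104,600 mL.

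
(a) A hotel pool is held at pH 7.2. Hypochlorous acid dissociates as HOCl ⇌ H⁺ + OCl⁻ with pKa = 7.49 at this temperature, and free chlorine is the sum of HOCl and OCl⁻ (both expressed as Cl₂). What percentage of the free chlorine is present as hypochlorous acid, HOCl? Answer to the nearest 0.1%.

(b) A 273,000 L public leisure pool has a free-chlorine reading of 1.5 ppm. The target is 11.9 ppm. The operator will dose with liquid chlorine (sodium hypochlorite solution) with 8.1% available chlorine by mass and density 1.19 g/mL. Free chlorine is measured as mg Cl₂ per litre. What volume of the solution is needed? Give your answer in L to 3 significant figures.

(a) [OCl⁻]/[HOCl] = 10^(pH − pKa) = 10^(7.2 − 7.49) = 10^-0.29 = 0.5129.
(a) Fraction as HOCl = 1 / (1 + 0.5129) = 0.661.

(b) Chlorine deficit: 11.9 − 1.5 = 10.4 ppm = 10.4 mg/L as Cl₂.
(b) Cl₂ equivalent needed: 10.4 mg/L × 273,000 L = 2,839,000 mg = 2839 g.
(b) Product at 8.1% available chlorine: 2839 / 0.081 = 35,050 g.
(b) Volume at density 1.19 g/mL: 35,050 g ÷ 1.19 g/mL = 29,460 mL.

(a) 66.1%; (b) 29.5 L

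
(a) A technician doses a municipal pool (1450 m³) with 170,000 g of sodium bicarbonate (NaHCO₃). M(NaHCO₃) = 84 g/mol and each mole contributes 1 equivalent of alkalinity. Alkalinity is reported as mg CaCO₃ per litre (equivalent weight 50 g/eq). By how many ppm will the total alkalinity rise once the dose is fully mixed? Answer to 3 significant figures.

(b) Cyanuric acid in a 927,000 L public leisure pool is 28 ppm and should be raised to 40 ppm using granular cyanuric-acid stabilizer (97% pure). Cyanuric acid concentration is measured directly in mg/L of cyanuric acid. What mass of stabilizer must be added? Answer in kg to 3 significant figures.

(a) 69.8 ppm; (b) 11.5 kg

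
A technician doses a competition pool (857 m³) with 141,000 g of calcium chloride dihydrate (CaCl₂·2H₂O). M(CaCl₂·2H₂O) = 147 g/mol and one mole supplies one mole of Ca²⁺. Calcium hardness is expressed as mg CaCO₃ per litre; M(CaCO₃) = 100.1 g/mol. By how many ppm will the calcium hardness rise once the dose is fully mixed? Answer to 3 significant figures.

112 ppm

Volume: 857 m³ = 857,000 L.
Moles of Ca²⁺: 141,000 g ÷ 147 g/mol = 959.2 mol.
As CaCO₃: 959.2 mol × 100.1 g/mol = 96,010 g.
Rise: 96,010 g / 857,000 L × 1000 = 112 mg/L.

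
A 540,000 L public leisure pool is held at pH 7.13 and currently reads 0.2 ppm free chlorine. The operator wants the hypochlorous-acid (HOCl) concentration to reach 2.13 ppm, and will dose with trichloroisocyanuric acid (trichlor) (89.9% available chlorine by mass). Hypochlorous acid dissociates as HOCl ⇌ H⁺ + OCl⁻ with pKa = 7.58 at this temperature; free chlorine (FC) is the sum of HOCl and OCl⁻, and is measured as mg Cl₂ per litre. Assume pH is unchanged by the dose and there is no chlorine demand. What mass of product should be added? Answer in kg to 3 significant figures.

[OCl⁻]/[HOCl] = 10^(pH − pKa) = 10^(7.13 − 7.58) = 0.3548; fraction as HOCl = 1/(1 + 0.3548) = 0.7381.
Free chlorine required for 2.13 ppm HOCl: 2.13 / 0.7381 = 2.886 ppm.
FC to add: 2.886 − 0.2 = 2.686 mg/L as Cl₂.
Cl₂ equivalent: 2.686 mg/L × 540,000 L = 1450 g.
Product at 89.9% available Cl: 1450 / 0.899 = 1613 g.

1.61 kg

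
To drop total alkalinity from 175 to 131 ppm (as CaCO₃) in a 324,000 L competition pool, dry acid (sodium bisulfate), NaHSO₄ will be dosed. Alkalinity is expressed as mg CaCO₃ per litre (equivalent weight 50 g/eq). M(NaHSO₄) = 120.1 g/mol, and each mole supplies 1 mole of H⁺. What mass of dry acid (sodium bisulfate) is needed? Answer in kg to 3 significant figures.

Alkalinity to neutralize: (175 − 131) = 44 mg/L as CaCO₃ × 324,000 L = 14,260 g as CaCO₃.
Equivalents of H⁺ required: 14,260 ÷ 50 g/eq = 285.1 eq = 285.1 mol NaHSO₄.
Mass of NaHSO₄: 285.1 × 120.1 = 34,240 g.

34.2 kg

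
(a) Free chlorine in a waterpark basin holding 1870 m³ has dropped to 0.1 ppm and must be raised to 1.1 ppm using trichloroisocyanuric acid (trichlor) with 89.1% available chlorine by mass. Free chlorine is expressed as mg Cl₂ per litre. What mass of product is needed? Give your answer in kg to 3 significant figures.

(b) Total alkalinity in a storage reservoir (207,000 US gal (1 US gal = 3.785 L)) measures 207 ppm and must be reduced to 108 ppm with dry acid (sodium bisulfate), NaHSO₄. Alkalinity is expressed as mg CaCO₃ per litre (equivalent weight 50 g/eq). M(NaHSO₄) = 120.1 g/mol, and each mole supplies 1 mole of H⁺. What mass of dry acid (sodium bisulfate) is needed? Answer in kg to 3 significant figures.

(a) Volume: 1870 m³ = 1,870,000 L.
(a) Chlorine deficit: 1.1 − 0.1 = 1 ppm = 1 mg/L as Cl₂.
(a) Cl₂ equivalent needed: 1 mg/L × 1,870,000 L = 1,870,000 mg = 1870 g.
(a) Product at 89.1% available chlorine: 1870 / 0.891 = 2099 g.

(b) Volume: 207,000 US gal × 3.785 L/gal = 783,495 L.
(b) Alkalinity to neutralize: (207 − 108) = 99 mg/L as CaCO₃ × 783,495 L = 77,570 g as CaCO₃.
(b) Equivalents of H⁺ required: 77,570 ÷ 50 g/eq = 1551 eq = 1551 mol NaHSO₄.
(b) Mass of NaHSO₄: 1551 × 120.1 = 186,300 g.

(a) 2.10 kg; (b) 186 kg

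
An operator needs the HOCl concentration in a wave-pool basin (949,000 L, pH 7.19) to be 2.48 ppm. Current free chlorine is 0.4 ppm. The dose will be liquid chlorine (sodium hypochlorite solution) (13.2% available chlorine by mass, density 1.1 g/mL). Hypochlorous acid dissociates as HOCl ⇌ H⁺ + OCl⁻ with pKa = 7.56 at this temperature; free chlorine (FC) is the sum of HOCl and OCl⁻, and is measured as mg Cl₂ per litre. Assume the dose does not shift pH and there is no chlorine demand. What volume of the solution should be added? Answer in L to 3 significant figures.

[OCl⁻]/[HOCl] = 10^(pH − pKa) = 10^(7.19 − 7.56) = 0.4266; fraction as HOCl = 1/(1 + 0.4266) = 0.701.
Free chlorine required for 2.48 ppm HOCl: 2.48 / 0.701 = 3.538 ppm.
FC to add: 3.538 − 0.4 = 3.138 mg/L as Cl₂.
Cl₂ equivalent: 3.138 mg/L × 949,000 L = 2978 g.
Product at 13.2% available Cl: 2978 / 0.132 = 22,560 g.
Volume: 22,560 g ÷ 1.1 g/mL = 20,510 mL.

20.5 L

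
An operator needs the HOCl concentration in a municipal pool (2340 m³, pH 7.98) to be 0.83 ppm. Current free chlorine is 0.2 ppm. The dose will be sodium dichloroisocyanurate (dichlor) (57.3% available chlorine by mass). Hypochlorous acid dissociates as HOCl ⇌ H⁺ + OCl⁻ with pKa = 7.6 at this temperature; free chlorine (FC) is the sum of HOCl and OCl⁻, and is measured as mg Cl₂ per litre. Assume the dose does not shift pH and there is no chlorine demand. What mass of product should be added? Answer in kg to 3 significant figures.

Volume: 2340 m³ = 2,340,000 L.
[OCl⁻]/[HOCl] = 10^(pH − pKa) = 10^(7.98 − 7.6) = 2.399; fraction as HOCl = 1/(1 + 2.399) = 0.2942.
Free chlorine required for 0.83 ppm HOCl: 0.83 / 0.2942 = 2.821 ppm.
FC to add: 2.821 − 0.2 = 2.621 mg/L as Cl₂.
Cl₂ equivalent: 2.621 mg/L × 2,340,000 L = 6133 g.
Product at 57.3% available Cl: 6133 / 0.573 = 10,700 g.

10.7 kg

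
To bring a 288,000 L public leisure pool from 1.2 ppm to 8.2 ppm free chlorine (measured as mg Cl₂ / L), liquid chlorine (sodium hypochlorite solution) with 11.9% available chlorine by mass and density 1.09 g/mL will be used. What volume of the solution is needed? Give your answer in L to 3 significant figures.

15.5 L

Chlorine deficit: 8.2 − 1.2 = 7 ppm = 7 mg/L as Cl₂.
Cl₂ equivalent needed: 7 mg/L × 288,000 L = 2,016,000 mg = 2016 g.
Product at 11.9% available chlorine: 2016 / 0.119 = 16,940 g.
Volume at density 1.09 g/mL: 16,940 g ÷ 1.09 g/mL = 15,540 mL.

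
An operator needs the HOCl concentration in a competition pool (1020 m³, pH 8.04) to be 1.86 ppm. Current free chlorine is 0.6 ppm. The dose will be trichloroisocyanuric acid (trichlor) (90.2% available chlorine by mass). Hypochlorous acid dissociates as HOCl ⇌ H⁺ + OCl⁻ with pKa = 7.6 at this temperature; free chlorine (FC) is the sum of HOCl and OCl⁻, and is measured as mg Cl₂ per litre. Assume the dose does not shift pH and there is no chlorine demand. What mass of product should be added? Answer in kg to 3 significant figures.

Volume: 1020 m³ = 1,020,000 L.
[OCl⁻]/[HOCl] = 10^(pH − pKa) = 10^(8.04 − 7.6) = 2.754; fraction as HOCl = 1/(1 + 2.754) = 0.2664.
Free chlorine required for 1.86 ppm HOCl: 1.86 / 0.2664 = 6.983 ppm.
FC to add: 6.983 − 0.6 = 6.383 mg/L as Cl₂.
Cl₂ equivalent: 6.383 mg/L × 1,020,000 L = 6511 g.
Product at 90.2% available Cl: 6511 / 0.902 = 7218 g.

7.22 kg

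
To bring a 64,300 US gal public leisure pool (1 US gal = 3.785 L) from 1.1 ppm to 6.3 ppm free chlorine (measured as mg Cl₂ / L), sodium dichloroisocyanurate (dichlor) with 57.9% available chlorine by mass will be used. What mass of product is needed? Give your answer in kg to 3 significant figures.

2.19 kg

Volume: 64,300 US gal × 3.785 L/gal = 243,376 L.
Chlorine deficit: 6.3 − 1.1 = 5.2 ppm = 5.2 mg/L as Cl₂.
Cl₂ equivalent needed: 5.2 mg/L × 243,376 L = 1,266,000 mg = 1266 g.
Product at 57.9% available chlorine: 1266 / 0.579 = 2186 g.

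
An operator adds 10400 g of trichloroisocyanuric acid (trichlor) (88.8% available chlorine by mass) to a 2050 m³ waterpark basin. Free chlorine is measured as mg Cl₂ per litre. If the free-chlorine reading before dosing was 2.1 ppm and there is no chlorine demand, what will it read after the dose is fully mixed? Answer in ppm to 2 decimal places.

6.60 ppm

Volume: 2050 m³ = 2,050,000 L.
Available chlorine delivered: 10,400 g × 0.888 = 9235 g as Cl₂.
Concentration rise: 9235 g / 2,050,000 L = 4.505 mg/L = 4.50 ppm.
Final FC: 2.1 + 4.50 = 6.60 ppm.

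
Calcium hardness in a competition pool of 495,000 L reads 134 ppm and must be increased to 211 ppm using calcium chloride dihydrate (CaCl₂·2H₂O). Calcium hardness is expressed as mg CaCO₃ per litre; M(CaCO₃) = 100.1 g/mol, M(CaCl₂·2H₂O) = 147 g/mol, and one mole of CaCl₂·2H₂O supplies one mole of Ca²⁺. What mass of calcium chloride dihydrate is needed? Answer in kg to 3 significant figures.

Hardness to add: (211 − 134) = 77 mg/L as CaCO₃ × 495,000 L = 38,120 g as CaCO₃.
Moles of Ca²⁺ (1 mol Ca²⁺ ≡ 1 mol CaCO₃): 38,120 / 100.1 g/mol = 380.8 mol.
Mass of CaCl₂·2H₂O: 380.8 × 147 = 55,970 g.

56.0 kg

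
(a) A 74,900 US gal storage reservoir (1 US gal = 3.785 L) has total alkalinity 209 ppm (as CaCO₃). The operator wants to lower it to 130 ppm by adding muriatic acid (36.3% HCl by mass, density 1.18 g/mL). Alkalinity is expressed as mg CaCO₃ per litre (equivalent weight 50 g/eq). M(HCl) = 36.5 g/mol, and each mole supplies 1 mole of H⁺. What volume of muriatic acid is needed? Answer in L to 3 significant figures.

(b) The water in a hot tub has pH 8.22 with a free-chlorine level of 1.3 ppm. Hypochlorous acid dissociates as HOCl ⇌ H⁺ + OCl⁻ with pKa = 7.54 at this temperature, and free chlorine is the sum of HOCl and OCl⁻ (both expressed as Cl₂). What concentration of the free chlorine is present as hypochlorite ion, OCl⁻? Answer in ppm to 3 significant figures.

(a) Volume: 74,900 US gal × 3.785 L/gal = 283,496 L.
(a) Alkalinity to neutralize: (209 − 130) = 79 mg/L as CaCO₃ × 283,496 L = 22,400 g as CaCO₃.
(a) Equivalents of H⁺ required: 22,400 ÷ 50 g/eq = 447.9 eq = 447.9 mol HCl.
(a) Mass of HCl: 447.9 × 36.5 = 16,350 g.
(a) Mass of 36.3% solution: 16,350 / 0.363 = 45,040 g.
(a) Volume: 45,040 g ÷ 1.18 g/mL = 38,170 mL.

(b) [OCl⁻]/[HOCl] = 10^(pH − pKa) = 10^(8.22 − 7.54) = 10^0.68 = 4.786.
(b) Fraction as HOCl = 1 / (1 + 4.786) = 0.1728.
(b) OCl⁻ = (1 − 0.1728) × 1.3 ppm = 1.075 ppm.

(a) 38.2 L; (b) 1.08 ppm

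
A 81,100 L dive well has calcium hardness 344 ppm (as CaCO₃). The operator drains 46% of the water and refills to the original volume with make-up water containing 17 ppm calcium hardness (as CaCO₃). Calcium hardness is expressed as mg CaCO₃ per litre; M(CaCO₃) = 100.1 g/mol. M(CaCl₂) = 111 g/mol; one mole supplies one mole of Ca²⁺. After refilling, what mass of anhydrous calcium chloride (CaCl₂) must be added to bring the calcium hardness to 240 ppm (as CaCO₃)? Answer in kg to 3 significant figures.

After draining 46% and refilling: 344 × 0.54 + 17 × 0.46 = 193.58 ppm.
Deficit to target: 240 − 193.58 = 46.42 mg/L.
As CaCO₃: 46.42 mg/L × 81,100 L = 3765 g; ÷ 100.1 = 37.61 mol Ca²⁺.
Mass: 37.61 × 111 = 4175 g.

4.17 kg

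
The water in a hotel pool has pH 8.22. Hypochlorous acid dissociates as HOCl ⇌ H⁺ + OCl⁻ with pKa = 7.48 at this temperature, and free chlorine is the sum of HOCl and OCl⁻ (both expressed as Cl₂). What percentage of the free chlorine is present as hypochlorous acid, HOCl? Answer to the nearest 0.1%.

15.4%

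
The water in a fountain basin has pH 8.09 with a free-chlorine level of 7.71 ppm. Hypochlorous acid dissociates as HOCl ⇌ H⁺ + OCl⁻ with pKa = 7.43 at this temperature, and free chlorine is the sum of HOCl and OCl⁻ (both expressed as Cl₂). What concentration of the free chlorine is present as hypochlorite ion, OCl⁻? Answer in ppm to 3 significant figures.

6.33 ppm

[OCl⁻]/[HOCl] = 10^(pH − pKa) = 10^(8.09 − 7.43) = 10^0.66 = 4.571.
Fraction as HOCl = 1 / (1 + 4.571) = 0.1795.
OCl⁻ = (1 − 0.1795) × 7.71 ppm = 6.326 ppm.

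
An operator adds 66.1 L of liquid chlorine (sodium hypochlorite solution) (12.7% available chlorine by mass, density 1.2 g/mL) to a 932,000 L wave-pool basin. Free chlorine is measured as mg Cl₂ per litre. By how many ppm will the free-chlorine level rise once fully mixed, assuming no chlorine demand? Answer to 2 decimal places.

Mass of solution: 66.1 L × 1000 mL/L × 1.2 g/mL = 79,320 g.
Available chlorine delivered: 79,320 g × 0.127 = 10,070 g as Cl₂.
Concentration rise: 10,070 g / 932,000 L = 10.81 mg/L = 10.81 ppm.

10.81 ppm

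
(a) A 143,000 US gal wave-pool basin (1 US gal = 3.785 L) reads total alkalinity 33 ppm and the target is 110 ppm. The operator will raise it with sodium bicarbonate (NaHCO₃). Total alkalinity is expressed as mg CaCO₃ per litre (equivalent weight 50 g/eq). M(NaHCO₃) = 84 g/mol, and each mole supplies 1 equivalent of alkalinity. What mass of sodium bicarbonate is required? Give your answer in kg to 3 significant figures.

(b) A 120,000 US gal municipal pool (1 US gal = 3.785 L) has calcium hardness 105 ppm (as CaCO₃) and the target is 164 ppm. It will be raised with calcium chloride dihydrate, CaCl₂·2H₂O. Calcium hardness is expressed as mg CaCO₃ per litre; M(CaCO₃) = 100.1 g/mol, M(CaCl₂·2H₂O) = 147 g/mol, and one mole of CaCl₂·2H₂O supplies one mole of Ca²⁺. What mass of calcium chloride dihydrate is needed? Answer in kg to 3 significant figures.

(a) Volume: 143,000 US gal × 3.785 L/gal = 541,255 L.
(a) Alkalinity to add: (110 − 33) = 77 mg/L as CaCO₃ × 541,255 L = 41,680 g as CaCO₃.
(a) Equivalents: 41,680 g ÷ 50 g/eq = 833.5 eq.
(a) NaHCO₃ supplies 1 eq per mole → 833.5 mol.
(a) Mass: 833.5 mol × 84 g/mol = 70,020 g.

(b) Volume: 120,000 US gal × 3.785 L/gal = 454,200 L.
(b) Hardness to add: (164 − 105) = 59 mg/L as CaCO₃ × 454,200 L = 26,800 g as CaCO₃.
(b) Moles of Ca²⁺ (1 mol Ca²⁺ ≡ 1 mol CaCO₃): 26,800 / 100.1 g/mol = 267.7 mol.
(b) Mass of CaCl₂·2H₂O: 267.7 × 147 = 39,350 g.

(a) 70.0 kg; (b) 39.4 kg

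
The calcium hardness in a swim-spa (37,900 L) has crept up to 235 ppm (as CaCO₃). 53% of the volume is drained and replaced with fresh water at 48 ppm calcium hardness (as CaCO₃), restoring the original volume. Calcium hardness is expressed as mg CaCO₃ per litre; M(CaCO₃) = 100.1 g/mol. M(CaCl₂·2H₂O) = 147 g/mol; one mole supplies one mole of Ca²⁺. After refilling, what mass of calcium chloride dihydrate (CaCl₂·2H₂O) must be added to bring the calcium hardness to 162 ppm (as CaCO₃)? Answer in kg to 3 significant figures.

1.45 kg

After draining 53% and refilling: 235 × 0.47 + 48 × 0.53 = 135.89 ppm.
Deficit to target: 162 − 135.89 = 26.11 mg/L.
As CaCO₃: 26.11 mg/L × 37,900 L = 989.6 g; ÷ 100.1 = 9.886 mol Ca²⁺.
Mass: 9.886 × 147 = 1453 g.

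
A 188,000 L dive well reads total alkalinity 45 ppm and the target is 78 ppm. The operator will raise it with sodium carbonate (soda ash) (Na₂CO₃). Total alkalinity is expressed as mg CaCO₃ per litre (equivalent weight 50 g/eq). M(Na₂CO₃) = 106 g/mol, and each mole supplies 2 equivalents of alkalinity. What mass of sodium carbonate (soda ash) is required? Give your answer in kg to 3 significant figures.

6.58 kg

Alkalinity to add: (78 − 45) = 33 mg/L as CaCO₃ × 188,000 L = 6204 g as CaCO₃.
Equivalents: 6204 g ÷ 50 g/eq = 124.1 eq.
Each mole of Na₂CO₃ supplies 2 eq, so 124.1 / 2 = 62.04 mol.
Mass: 62.04 mol × 106 g/mol = 6576 g.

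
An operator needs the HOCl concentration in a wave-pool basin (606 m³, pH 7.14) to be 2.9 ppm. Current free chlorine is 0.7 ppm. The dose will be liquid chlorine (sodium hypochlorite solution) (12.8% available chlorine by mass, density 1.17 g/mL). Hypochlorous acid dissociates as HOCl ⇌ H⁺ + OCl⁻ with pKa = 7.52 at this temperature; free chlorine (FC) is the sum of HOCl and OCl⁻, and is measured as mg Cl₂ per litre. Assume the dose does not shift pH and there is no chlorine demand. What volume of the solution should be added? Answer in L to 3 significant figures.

13.8 L

Volume: 606 m³ = 606,000 L.
[OCl⁻]/[HOCl] = 10^(pH − pKa) = 10^(7.14 − 7.52) = 0.4169; fraction as HOCl = 1/(1 + 0.4169) = 0.7058.
Free chlorine required for 2.9 ppm HOCl: 2.9 / 0.7058 = 4.109 ppm.
FC to add: 4.109 − 0.7 = 3.409 mg/L as Cl₂.
Cl₂ equivalent: 3.409 mg/L × 606,000 L = 2066 g.
Product at 12.8% available Cl: 2066 / 0.128 = 16,140 g.
Volume: 16,140 g ÷ 1.17 g/mL = 13,790 mL.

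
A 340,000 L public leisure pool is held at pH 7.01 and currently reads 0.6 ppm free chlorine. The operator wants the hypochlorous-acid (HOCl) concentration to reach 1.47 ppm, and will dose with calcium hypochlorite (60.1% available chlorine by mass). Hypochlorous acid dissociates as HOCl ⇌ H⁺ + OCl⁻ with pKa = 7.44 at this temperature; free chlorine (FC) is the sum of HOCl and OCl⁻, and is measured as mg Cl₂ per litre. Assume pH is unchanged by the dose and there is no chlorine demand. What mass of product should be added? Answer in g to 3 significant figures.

801 g

[OCl⁻]/[HOCl] = 10^(pH − pKa) = 10^(7.01 − 7.44) = 0.3715; fraction as HOCl = 1/(1 + 0.3715) = 0.7291.
Free chlorine required for 1.47 ppm HOCl: 1.47 / 0.7291 = 2.016 ppm.
FC to add: 2.016 − 0.6 = 1.416 mg/L as Cl₂.
Cl₂ equivalent: 1.416 mg/L × 340,000 L = 481.5 g.
Product at 60.1% available Cl: 481.5 / 0.601 = 801.2 g.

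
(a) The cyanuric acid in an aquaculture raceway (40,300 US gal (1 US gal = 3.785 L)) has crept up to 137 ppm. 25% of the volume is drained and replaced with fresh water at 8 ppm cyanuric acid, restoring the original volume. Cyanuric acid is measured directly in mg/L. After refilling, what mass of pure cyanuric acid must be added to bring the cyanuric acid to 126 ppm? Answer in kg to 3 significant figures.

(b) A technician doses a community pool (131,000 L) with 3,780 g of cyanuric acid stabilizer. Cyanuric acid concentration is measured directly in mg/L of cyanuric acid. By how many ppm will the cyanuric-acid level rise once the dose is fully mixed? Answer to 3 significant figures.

(a) 3.24 kg; (b) 28.9 ppm

(a) Volume: 40,300 US gal × 3.785 L/gal = 152,536 L.
(a) After draining 25% and refilling: 137 × 0.75 + 8 × 0.25 = 104.75 ppm.
(a) Deficit to target: 126 − 104.75 = 21.25 mg/L.
(a) Mass: 21.25 mg/L × 152,536 L = 3241 g cyanuric acid.

(b) Rise: 3,780 g / 131,000 L × 1000 = 28.85 mg/L.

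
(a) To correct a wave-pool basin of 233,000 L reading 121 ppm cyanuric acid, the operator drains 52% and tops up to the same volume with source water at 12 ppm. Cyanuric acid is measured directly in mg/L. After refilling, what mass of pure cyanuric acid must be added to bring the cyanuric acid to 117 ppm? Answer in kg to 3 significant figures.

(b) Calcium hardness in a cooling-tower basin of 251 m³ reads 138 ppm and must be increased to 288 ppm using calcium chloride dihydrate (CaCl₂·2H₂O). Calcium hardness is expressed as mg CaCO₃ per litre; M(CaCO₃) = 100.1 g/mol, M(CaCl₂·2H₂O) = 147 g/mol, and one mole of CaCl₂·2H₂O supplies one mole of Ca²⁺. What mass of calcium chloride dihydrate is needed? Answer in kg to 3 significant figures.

(a) After draining 52% and refilling: 121 × 0.48 + 12 × 0.52 = 64.32 ppm.
(a) Deficit to target: 117 − 64.32 = 52.68 mg/L.
(a) Mass: 52.68 mg/L × 233,000 L = 12,270 g cyanuric acid.

(b) Volume: 251 m³ = 251,000 L.
(b) Hardness to add: (288 − 138) = 150 mg/L as CaCO₃ × 251,000 L = 37,650 g as CaCO₃.
(b) Moles of Ca²⁺ (1 mol Ca²⁺ ≡ 1 mol CaCO₃): 37,650 / 100.1 g/mol = 376.1 mol.
(b) Mass of CaCl₂·2H₂O: 376.1 × 147 = 55,290 g.

(a) 12.3 kg; (b) 55.3 kg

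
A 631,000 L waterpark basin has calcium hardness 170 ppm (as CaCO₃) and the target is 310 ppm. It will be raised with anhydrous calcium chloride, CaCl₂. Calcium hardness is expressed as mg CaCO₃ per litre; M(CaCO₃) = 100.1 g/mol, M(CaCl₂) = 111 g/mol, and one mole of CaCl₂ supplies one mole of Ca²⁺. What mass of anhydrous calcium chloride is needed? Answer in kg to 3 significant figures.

Hardness to add: (310 − 170) = 140 mg/L as CaCO₃ × 631,000 L = 88,340 g as CaCO₃.
Moles of Ca²⁺ (1 mol Ca²⁺ ≡ 1 mol CaCO₃): 88,340 / 100.1 g/mol = 882.5 mol.
Mass of CaCl₂: 882.5 × 111 = 97,960 g.

98.0 kg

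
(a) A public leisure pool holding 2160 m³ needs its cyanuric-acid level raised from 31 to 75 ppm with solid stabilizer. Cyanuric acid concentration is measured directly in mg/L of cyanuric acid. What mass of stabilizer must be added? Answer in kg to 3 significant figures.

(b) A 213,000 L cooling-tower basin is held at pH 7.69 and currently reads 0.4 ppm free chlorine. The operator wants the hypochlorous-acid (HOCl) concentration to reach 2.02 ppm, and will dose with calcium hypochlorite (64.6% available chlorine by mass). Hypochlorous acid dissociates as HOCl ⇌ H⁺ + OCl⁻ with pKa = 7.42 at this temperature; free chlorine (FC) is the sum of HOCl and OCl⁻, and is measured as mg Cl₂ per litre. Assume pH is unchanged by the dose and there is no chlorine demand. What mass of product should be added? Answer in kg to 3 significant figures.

(a) 95.0 kg; (b) 1.77 kg

(a) Volume: 2160 m³ = 2,160,000 L.
(a) CYA to add: (75 − 31) = 44 mg/L × 2,160,000 L = 95,040 g cyanuric acid.

(b) [OCl⁻]/[HOCl] = 10^(pH − pKa) = 10^(7.69 − 7.42) = 1.862; fraction as HOCl = 1/(1 + 1.862) = 0.3494.
(b) Free chlorine required for 2.02 ppm HOCl: 2.02 / 0.3494 = 5.781 ppm.
(b) FC to add: 5.781 − 0.4 = 5.381 mg/L as Cl₂.
(b) Cl₂ equivalent: 5.381 mg/L × 213,000 L = 1146 g.
(b) Product at 64.6% available Cl: 1146 / 0.646 = 1774 g.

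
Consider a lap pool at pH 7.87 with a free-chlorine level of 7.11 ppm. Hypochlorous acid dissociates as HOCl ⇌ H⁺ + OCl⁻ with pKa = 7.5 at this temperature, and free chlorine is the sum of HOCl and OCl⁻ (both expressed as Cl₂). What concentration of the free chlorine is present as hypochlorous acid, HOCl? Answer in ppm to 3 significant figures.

[OCl⁻]/[HOCl] = 10^(pH − pKa) = 10^(7.87 − 7.5) = 10^0.37 = 2.344.
Fraction as HOCl = 1 / (1 + 2.344) = 0.299.
HOCl = 0.299 × 7.11 ppm = 2.126 ppm.

2.13 ppm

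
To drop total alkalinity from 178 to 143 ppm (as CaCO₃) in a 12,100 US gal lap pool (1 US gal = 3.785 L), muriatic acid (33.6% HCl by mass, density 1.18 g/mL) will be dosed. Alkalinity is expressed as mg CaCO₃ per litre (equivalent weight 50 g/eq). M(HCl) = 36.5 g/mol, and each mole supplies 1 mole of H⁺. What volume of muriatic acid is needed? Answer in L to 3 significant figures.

2.95 L

Volume: 12,100 US gal × 3.785 L/gal = 45,798 L.
Alkalinity to neutralize: (178 − 143) = 35 mg/L as CaCO₃ × 45,798 L = 1603 g as CaCO₃.
Equivalents of H⁺ required: 1603 ÷ 50 g/eq = 32.06 eq = 32.06 mol HCl.
Mass of HCl: 32.06 × 36.5 = 1170 g.
Mass of 33.6% solution: 1170 / 0.336 = 3483 g.
Volume: 3483 g ÷ 1.18 g/mL = 2951 mL.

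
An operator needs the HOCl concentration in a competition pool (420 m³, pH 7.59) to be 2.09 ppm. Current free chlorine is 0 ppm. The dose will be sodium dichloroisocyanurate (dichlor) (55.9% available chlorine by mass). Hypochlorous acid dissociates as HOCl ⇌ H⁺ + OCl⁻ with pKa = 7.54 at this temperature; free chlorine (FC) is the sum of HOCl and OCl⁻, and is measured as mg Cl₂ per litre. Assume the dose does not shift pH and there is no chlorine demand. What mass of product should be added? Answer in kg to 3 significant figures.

Volume: 420 m³ = 420,000 L.
[OCl⁻]/[HOCl] = 10^(pH − pKa) = 10^(7.59 − 7.54) = 1.122; fraction as HOCl = 1/(1 + 1.122) = 0.4712.
Free chlorine required for 2.09 ppm HOCl: 2.09 / 0.4712 = 4.435 ppm.
FC to add: 4.435 − 0 = 4.435 mg/L as Cl₂.
Cl₂ equivalent: 4.435 mg/L × 420,000 L = 1863 g.
Product at 55.9% available Cl: 1863 / 0.559 = 3332 g.

3.33 kg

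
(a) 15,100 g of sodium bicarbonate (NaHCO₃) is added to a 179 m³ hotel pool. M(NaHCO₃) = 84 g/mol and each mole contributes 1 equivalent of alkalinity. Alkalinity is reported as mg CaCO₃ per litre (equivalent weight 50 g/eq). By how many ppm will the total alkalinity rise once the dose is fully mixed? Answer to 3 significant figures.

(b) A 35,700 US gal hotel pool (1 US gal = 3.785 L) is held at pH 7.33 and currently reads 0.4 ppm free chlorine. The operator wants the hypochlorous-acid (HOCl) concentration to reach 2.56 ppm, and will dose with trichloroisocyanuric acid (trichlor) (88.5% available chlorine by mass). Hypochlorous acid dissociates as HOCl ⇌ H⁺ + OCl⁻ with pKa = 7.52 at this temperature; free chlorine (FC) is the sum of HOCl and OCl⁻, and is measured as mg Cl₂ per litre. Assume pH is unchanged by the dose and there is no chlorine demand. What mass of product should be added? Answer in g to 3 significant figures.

(a) Volume: 179 m³ = 179,000 L.
(a) Moles of NaHCO₃: 15,100 g ÷ 84 g/mol = 179.8 mol → 179.8 eq of alkalinity.
(a) As CaCO₃: 179.8 eq × 50 g/eq = 8988 g.
(a) Rise: 8988 g / 179,000 L × 1000 = 50.21 mg/L.

(b) Volume: 35,700 US gal × 3.785 L/gal = 135,124 L.
(b) [OCl⁻]/[HOCl] = 10^(pH − pKa) = 10^(7.33 − 7.52) = 0.6457; fraction as HOCl = 1/(1 + 0.6457) = 0.6077.
(b) Free chlorine required for 2.56 ppm HOCl: 2.56 / 0.6077 = 4.213 ppm.
(b) FC to add: 4.213 − 0.4 = 3.813 mg/L as Cl₂.
(b) Cl₂ equivalent: 3.813 mg/L × 135,124 L = 515.2 g.
(b) Product at 88.5% available Cl: 515.2 / 0.885 = 582.2 g.

(a) 50.2 ppm; (b) 582 g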